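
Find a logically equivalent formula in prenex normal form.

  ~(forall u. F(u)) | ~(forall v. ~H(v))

exists u. exists v. (~F(u) | H(v))

Move each ¬ inward, flipping quantifiers it crosses:
  (exists u. ~F(u)) | (exists v. H(v))
All bound variables are already distinct, so no renaming is needed.
Pull the quantifiers to the front (each side's bound variable is not free in the other side):
  exists u. exists v. (~F(u) | H(v))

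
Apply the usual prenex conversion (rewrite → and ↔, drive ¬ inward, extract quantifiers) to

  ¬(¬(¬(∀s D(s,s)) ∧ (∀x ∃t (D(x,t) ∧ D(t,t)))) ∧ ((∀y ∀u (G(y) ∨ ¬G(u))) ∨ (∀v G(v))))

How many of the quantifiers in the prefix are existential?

5

Push ¬ through the quantifiers and connectives to reach negation normal form:
  (∃s ¬D(s,s)) ∧ (∀x ∃t (D(x,t) ∧ D(t,t))) ∨ (∃y ∃u (¬G(y) ∧ G(u))) ∧ (∃v ¬G(v))
Extract every quantifier outward, since the variables are now distinct and don't occur free across branches:
  ∃s ∀x ∃t ∃y ∃u ∃v (¬D(s,s) ∧ D(x,t) ∧ D(t,t) ∨ ¬G(y) ∧ G(u) ∧ ¬G(v))
The prefix is ∃s ∀x ∃t ∃y ∃u ∃v: 1 universal, 5 existential.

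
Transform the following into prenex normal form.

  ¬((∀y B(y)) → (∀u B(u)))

Eliminate → and ↔ using ¬ and ∨.
  ¬(¬(∀y B(y)) ∨ (∀u B(u)))
Push ¬ through the quantifiers and connectives to reach negation normal form:
  (∀y B(y)) ∧ (∃u ¬B(u))
Extract every quantifier outward, since the variables are now distinct and don't occur free across branches:
  ∀y ∃u (B(y) ∧ ¬B(u))

∀y ∃u (B(y) ∧ ¬B(u))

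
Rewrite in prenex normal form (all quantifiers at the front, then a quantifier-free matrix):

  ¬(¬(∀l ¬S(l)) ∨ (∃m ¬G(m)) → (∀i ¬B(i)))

First replace A → B with ¬A ∨ B.
  ¬(¬(¬(∀l ¬S(l)) ∨ (∃m ¬G(m))) ∨ (∀i ¬B(i)))
Move each ¬ inward, flipping quantifiers it crosses:
  ((∃l S(l)) ∨ (∃m ¬G(m))) ∧ (∃i B(i))
All bound variables are already distinct, so no renaming is needed.
Pull the quantifiers to the front (each side's bound variable is not free in the other side):
  ∃l ∃m ∃i ((S(l) ∨ ¬G(m)) ∧ B(i))

∃l ∃m ∃i ((S(l) ∨ ¬G(m)) ∧ B(i))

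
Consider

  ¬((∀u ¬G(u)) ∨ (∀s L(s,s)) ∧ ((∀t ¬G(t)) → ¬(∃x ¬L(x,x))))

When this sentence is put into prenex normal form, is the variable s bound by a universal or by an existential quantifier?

Rewrite implications/biconditionals: A → B as ¬A ∨ B.
  ¬((∀u ¬G(u)) ∨ (∀s L(s,s)) ∧ (¬(∀t ¬G(t)) ∨ ¬(∃x ¬L(x,x))))
Drive negations inward (¬∀x A ≡ ∃x ¬A, ¬∃x A ≡ ∀x ¬A, De Morgan for ∧/∨):
  (∃u G(u)) ∧ ((∃s ¬L(s,s)) ∨ (∀t ¬G(t)) ∧ (∃x ¬L(x,x)))
Extract every quantifier outward, since the variables are now distinct and don't occur free across branches:
  ∃u ∃s ∀t ∃x (G(u) ∧ (¬L(s,s) ∨ ¬G(t) ∧ ¬L(x,x)))
The quantifier ∀s sits under an odd number of negations (counting the antecedent side of each →), so it flips to ∃s.

existential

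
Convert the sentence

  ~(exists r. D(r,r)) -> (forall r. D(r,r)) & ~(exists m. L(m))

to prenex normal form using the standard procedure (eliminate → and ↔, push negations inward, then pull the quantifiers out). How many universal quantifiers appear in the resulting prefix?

2

First replace A → B with ¬A ∨ B.
  ~~(exists r. D(r,r)) | (forall r. D(r,r)) & ~(exists m. L(m))
Move each ¬ inward, flipping quantifiers it crosses:
  (exists r. D(r,r)) | (forall r. D(r,r)) & (forall m. ~L(m))
Give each quantifier a distinct variable: r↦w1.
  (exists r. D(r,r)) | (forall w1. D(w1,w1)) & (forall m. ~L(m))
Pull the quantifiers to the front (each side's bound variable is not free in the other side):
  exists r. forall w1. forall m. (D(r,r) | D(w1,w1) & ~L(m))
The prefix is exists r forall w1 forall m: 2 universal, 1 existential.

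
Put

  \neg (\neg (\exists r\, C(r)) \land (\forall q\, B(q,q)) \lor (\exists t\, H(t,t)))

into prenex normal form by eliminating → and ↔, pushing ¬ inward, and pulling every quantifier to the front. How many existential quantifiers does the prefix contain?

Drive negations inward (¬∀x A ≡ ∃x ¬A, ¬∃x A ≡ ∀x ¬A, De Morgan for ∧/∨):
  ((\exists r\, C(r)) \lor (\exists q\, \neg B(q,q))) \land (\forall t\, \neg H(t,t))
All bound variables are already distinct, so no renaming is needed.
Pull the quantifiers to the front (each side's bound variable is not free in the other side):
  \exists r\, \exists q\, \forall t\, ((C(r) \lor \neg B(q,q)) \land \neg H(t,t))
The prefix is \exists r \exists q \forall t: 1 universal, 2 existential.

2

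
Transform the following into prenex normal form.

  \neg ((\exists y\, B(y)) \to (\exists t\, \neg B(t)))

\exists y\, \forall t\, (B(y) \land B(t))

Rewrite implications/biconditionals: A → B as ¬A ∨ B.
  \neg (\neg (\exists y\, B(y)) \lor (\exists t\, \neg B(t)))
Push ¬ through the quantifiers and connectives to reach negation normal form:
  (\exists y\, B(y)) \land (\forall t\, B(t))
All bound variables are already distinct, so no renaming is needed.
Pull the quantifiers to the front (each side's bound variable is not free in the other side):
  \exists y\, \forall t\, (B(y) \land B(t))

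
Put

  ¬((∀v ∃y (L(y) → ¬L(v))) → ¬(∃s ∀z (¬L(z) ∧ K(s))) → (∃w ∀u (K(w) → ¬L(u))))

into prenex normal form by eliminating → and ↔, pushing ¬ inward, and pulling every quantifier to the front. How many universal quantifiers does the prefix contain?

Rewrite implications/biconditionals: A → B as ¬A ∨ B.
  ¬(¬(∀v ∃y (¬L(y) ∨ ¬L(v))) ∨ ¬¬(∃s ∀z (¬L(z) ∧ K(s))) ∨ (∃w ∀u (¬K(w) ∨ ¬L(u))))
Drive negations inward (¬∀x A ≡ ∃x ¬A, ¬∃x A ≡ ∀x ¬A, De Morgan for ∧/∨):
  (∀v ∃y (¬L(y) ∨ ¬L(v))) ∧ (∀s ∃z (L(z) ∨ ¬K(s))) ∧ (∀w ∃u (K(w) ∧ L(u)))
Extract every quantifier outward, since the variables are now distinct and don't occur free across branches:
  ∀v ∃y ∀s ∃z ∀w ∃u ((¬L(y) ∨ ¬L(v)) ∧ (L(z) ∨ ¬K(s)) ∧ K(w) ∧ L(u))
The prefix is ∀v ∃y ∀s ∃z ∀w ∃u: 3 universal, 3 existential.

3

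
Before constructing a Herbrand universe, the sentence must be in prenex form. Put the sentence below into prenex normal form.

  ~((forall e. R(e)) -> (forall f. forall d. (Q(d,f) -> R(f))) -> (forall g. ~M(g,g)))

Eliminate → and ↔ using ¬ and ∨.
  ~(~(forall e. R(e)) | ~(forall f. forall d. (~Q(d,f) | R(f))) | (forall g. ~M(g,g)))
Drive negations inward (¬∀x A ≡ ∃x ¬A, ¬∃x A ≡ ∀x ¬A, De Morgan for ∧/∨):
  (forall e. R(e)) & (forall f. forall d. (~Q(d,f) | R(f))) & (exists g. M(g,g))
Extract every quantifier outward, since the variables are now distinct and don't occur free across branches:
  forall e. forall f. forall d. exists g. (R(e) & (~Q(d,f) | R(f)) & M(g,g))

forall e. forall f. forall d. exists g. (R(e) & (~Q(d,f) | R(f)) & M(g,g))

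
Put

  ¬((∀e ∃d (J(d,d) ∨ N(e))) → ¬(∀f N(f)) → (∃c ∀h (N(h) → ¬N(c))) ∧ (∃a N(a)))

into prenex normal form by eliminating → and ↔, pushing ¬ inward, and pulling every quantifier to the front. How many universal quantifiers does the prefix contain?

First replace A → B with ¬A ∨ B.
  ¬(¬(∀e ∃d (J(d,d) ∨ N(e))) ∨ ¬¬(∀f N(f)) ∨ (∃c ∀h (¬N(h) ∨ ¬N(c))) ∧ (∃a N(a)))
Move each ¬ inward, flipping quantifiers it crosses:
  (∀e ∃d (J(d,d) ∨ N(e))) ∧ (∃f ¬N(f)) ∧ ((∀c ∃h (N(h) ∧ N(c))) ∨ (∀a ¬N(a)))
All bound variables are already distinct, so no renaming is needed.
Pull the quantifiers to the front (each side's bound variable is not free in the other side):
  ∀e ∃d ∃f ∀c ∃h ∀a ((J(d,d) ∨ N(e)) ∧ ¬N(f) ∧ (N(h) ∧ N(c) ∨ ¬N(a)))
The prefix is ∀e ∃d ∃f ∀c ∃h ∀a: 3 universal, 3 existential.

3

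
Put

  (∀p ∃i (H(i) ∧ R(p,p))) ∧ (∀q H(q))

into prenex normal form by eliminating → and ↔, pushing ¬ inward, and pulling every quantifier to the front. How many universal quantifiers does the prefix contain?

All bound variables are already distinct, so no renaming is needed.
Extract every quantifier outward, since the variables are now distinct and don't occur free across branches:
  ∀p ∃i ∀q (H(i) ∧ R(p,p) ∧ H(q))
The prefix is ∀p ∃i ∀q: 2 universal, 1 existential.

2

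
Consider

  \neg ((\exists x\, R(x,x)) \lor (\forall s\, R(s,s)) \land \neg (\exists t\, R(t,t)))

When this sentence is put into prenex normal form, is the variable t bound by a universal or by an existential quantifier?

existential

Push ¬ through the quantifiers and connectives to reach negation normal form:
  (\forall x\, \neg R(x,x)) \land ((\exists s\, \neg R(s,s)) \lor (\exists t\, R(t,t)))
All bound variables are already distinct, so no renaming is needed.
Pull the quantifiers to the front (each side's bound variable is not free in the other side):
  \forall x\, \exists s\, \exists t\, (\neg R(x,x) \land (\neg R(s,s) \lor R(t,t)))
The quantifier \exists t sits under an even number of negations, so it remains existential.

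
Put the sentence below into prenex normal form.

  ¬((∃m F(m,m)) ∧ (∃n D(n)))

Drive negations inward (¬∀x A ≡ ∃x ¬A, ¬∃x A ≡ ∀x ¬A, De Morgan for ∧/∨):
  (∀m ¬F(m,m)) ∨ (∀n ¬D(n))
Finally move all quantifiers to the prefix:
  ∀m ∀n (¬F(m,m) ∨ ¬D(n))

∀m ∀n (¬F(m,m) ∨ ¬D(n))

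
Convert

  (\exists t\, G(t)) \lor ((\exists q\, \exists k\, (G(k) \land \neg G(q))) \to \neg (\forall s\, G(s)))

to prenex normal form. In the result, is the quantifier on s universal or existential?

existential

First replace A → B with ¬A ∨ B.
  (\exists t\, G(t)) \lor \neg (\exists q\, \exists k\, (G(k) \land \neg G(q))) \lor \neg (\forall s\, G(s))
Push ¬ through the quantifiers and connectives to reach negation normal form:
  (\exists t\, G(t)) \lor (\forall q\, \forall k\, (\neg G(k) \lor G(q))) \lor (\exists s\, \neg G(s))
Finally move all quantifiers to the prefix:
  \exists t\, \forall q\, \forall k\, \exists s\, (G(t) \lor \neg G(k) \lor G(q) \lor \neg G(s))
The quantifier \forall s sits under an odd number of negations (counting the antecedent side of each →), so it flips to \exists s.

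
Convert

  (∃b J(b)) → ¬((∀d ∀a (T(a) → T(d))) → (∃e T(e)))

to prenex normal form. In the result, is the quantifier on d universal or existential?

universal

First replace A → B with ¬A ∨ B.
  ¬(∃b J(b)) ∨ ¬(¬(∀d ∀a (¬T(a) ∨ T(d))) ∨ (∃e T(e)))
Move each ¬ inward, flipping quantifiers it crosses:
  (∀b ¬J(b)) ∨ (∀d ∀a (¬T(a) ∨ T(d))) ∧ (∀e ¬T(e))
Extract every quantifier outward, since the variables are now distinct and don't occur free across branches:
  ∀b ∀d ∀a ∀e (¬J(b) ∨ (¬T(a) ∨ T(d)) ∧ ¬T(e))
The quantifier ∀d sits under an even number of negations (counting the antecedent side of each →), so it remains universal.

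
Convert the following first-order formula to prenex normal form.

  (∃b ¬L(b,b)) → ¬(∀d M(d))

∀b ∃d (L(b,b) ∨ ¬M(d))

Rewrite implications/biconditionals: A → B as ¬A ∨ B.
  ¬(∃b ¬L(b,b)) ∨ ¬(∀d M(d))
Drive negations inward (¬∀x A ≡ ∃x ¬A, ¬∃x A ≡ ∀x ¬A, De Morgan for ∧/∨):
  (∀b L(b,b)) ∨ (∃d ¬M(d))
All bound variables are already distinct, so no renaming is needed.
Finally move all quantifiers to the prefix:
  ∀b ∃d (L(b,b) ∨ ¬M(d))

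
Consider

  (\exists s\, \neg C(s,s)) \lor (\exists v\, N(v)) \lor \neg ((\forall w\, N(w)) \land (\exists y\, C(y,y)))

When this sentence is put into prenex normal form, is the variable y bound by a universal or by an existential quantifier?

Move each ¬ inward, flipping quantifiers it crosses:
  (\exists s\, \neg C(s,s)) \lor (\exists v\, N(v)) \lor (\exists w\, \neg N(w)) \lor (\forall y\, \neg C(y,y))
All bound variables are already distinct, so no renaming is needed.
Pull the quantifiers to the front (each side's bound variable is not free in the other side):
  \exists s\, \exists v\, \exists w\, \forall y\, (\neg C(s,s) \lor N(v) \lor \neg N(w) \lor \neg C(y,y))
The quantifier \exists y sits under an odd number of negations, so it flips to \forall y.

universal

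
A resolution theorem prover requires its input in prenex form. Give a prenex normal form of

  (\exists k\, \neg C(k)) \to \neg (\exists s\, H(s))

\forall k\, \forall s\, (C(k) \lor \neg H(s))

Eliminate → and ↔ using ¬ and ∨.
  \neg (\exists k\, \neg C(k)) \lor \neg (\exists s\, H(s))
Push ¬ through the quantifiers and connectives to reach negation normal form:
  (\forall k\, C(k)) \lor (\forall s\, \neg H(s))
Extract every quantifier outward, since the variables are now distinct and don't occur free across branches:
  \forall k\, \forall s\, (C(k) \lor \neg H(s))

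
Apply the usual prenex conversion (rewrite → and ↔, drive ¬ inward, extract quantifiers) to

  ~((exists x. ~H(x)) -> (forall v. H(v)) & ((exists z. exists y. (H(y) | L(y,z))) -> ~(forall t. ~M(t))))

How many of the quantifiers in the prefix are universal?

Rewrite implications/biconditionals: A → B as ¬A ∨ B.
  ~(~(exists x. ~H(x)) | (forall v. H(v)) & (~(exists z. exists y. (H(y) | L(y,z))) | ~(forall t. ~M(t))))
Move each ¬ inward, flipping quantifiers it crosses:
  (exists x. ~H(x)) & ((exists v. ~H(v)) | (exists z. exists y. (H(y) | L(y,z))) & (forall t. ~M(t)))
All bound variables are already distinct, so no renaming is needed.
Finally move all quantifiers to the prefix:
  exists x. exists v. exists z. exists y. forall t. (~H(x) & (~H(v) | (H(y) | L(y,z)) & ~M(t)))
The prefix is exists x exists v exists z exists y forall t: 1 universal, 4 existential.

1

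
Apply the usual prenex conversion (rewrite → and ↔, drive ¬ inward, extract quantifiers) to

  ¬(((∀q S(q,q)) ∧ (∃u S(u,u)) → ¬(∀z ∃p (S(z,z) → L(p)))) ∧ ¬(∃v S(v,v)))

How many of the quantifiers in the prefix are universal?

Rewrite implications/biconditionals: A → B as ¬A ∨ B.
  ¬((¬((∀q S(q,q)) ∧ (∃u S(u,u))) ∨ ¬(∀z ∃p (¬S(z,z) ∨ L(p)))) ∧ ¬(∃v S(v,v)))
Move each ¬ inward, flipping quantifiers it crosses:
  (∀q S(q,q)) ∧ (∃u S(u,u)) ∧ (∀z ∃p (¬S(z,z) ∨ L(p))) ∨ (∃v S(v,v))
All bound variables are already distinct, so no renaming is needed.
Extract every quantifier outward, since the variables are now distinct and don't occur free across branches:
  ∀q ∃u ∀z ∃p ∃v (S(q,q) ∧ S(u,u) ∧ (¬S(z,z) ∨ L(p)) ∨ S(v,v))
The prefix is ∀q ∃u ∀z ∃p ∃v: 2 universal, 3 existential.

2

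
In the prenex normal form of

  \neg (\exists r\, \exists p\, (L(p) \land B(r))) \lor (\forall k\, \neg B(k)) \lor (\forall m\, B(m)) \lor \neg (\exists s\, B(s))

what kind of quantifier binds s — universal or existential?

Push ¬ through the quantifiers and connectives to reach negation normal form:
  (\forall r\, \forall p\, (\neg L(p) \lor \neg B(r))) \lor (\forall k\, \neg B(k)) \lor (\forall m\, B(m)) \lor (\forall s\, \neg B(s))
All bound variables are already distinct, so no renaming is needed.
Extract every quantifier outward, since the variables are now distinct and don't occur free across branches:
  \forall r\, \forall p\, \forall k\, \forall m\, \forall s\, (\neg L(p) \lor \neg B(r) \lor \neg B(k) \lor B(m) \lor \neg B(s))
The quantifier \exists s sits under an odd number of negations, so it flips to \forall s.

universal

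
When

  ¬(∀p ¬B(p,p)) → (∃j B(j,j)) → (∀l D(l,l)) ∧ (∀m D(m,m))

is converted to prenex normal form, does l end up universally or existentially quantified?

First replace A → B with ¬A ∨ B.
  ¬¬(∀p ¬B(p,p)) ∨ ¬(∃j B(j,j)) ∨ (∀l D(l,l)) ∧ (∀m D(m,m))
Push ¬ through the quantifiers and connectives to reach negation normal form:
  (∀p ¬B(p,p)) ∨ (∀j ¬B(j,j)) ∨ (∀l D(l,l)) ∧ (∀m D(m,m))
All bound variables are already distinct, so no renaming is needed.
Finally move all quantifiers to the prefix:
  ∀p ∀j ∀l ∀m (¬B(p,p) ∨ ¬B(j,j) ∨ D(l,l) ∧ D(m,m))
The quantifier ∀l sits under an even number of negations (counting the antecedent side of each →), so it remains universal.

universal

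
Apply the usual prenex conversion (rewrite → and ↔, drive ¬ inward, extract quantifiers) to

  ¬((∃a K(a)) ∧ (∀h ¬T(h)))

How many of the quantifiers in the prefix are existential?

Push ¬ through the quantifiers and connectives to reach negation normal form:
  (∀a ¬K(a)) ∨ (∃h T(h))
All bound variables are already distinct, so no renaming is needed.
Pull the quantifiers to the front (each side's bound variable is not free in the other side):
  ∀a ∃h (¬K(a) ∨ T(h))
The prefix is ∀a ∃h: 1 universal, 1 existential.

1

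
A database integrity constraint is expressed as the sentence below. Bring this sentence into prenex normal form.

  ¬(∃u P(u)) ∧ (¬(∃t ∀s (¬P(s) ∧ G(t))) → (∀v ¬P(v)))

First replace A → B with ¬A ∨ B.
  ¬(∃u P(u)) ∧ (¬¬(∃t ∀s (¬P(s) ∧ G(t))) ∨ (∀v ¬P(v)))
Push ¬ through the quantifiers and connectives to reach negation normal form:
  (∀u ¬P(u)) ∧ ((∃t ∀s (¬P(s) ∧ G(t))) ∨ (∀v ¬P(v)))
Extract every quantifier outward, since the variables are now distinct and don't occur free across branches:
  ∀u ∃t ∀s ∀v (¬P(u) ∧ (¬P(s) ∧ G(t) ∨ ¬P(v)))

∀u ∃t ∀s ∀v (¬P(u) ∧ (¬P(s) ∧ G(t) ∨ ¬P(v)))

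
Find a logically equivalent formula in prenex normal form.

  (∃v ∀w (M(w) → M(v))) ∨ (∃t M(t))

Eliminate → and ↔ using ¬ and ∨.
  (∃v ∀w (¬M(w) ∨ M(v))) ∨ (∃t M(t))
Pull the quantifiers to the front (each side's bound variable is not free in the other side):
  ∃v ∀w ∃t (¬M(w) ∨ M(v) ∨ M(t))

∃v ∀w ∃t (¬M(w) ∨ M(v) ∨ M(t))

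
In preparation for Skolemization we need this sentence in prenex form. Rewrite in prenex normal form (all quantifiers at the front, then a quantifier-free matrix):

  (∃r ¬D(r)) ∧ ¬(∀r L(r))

∃r ∃w1 (¬D(r) ∧ ¬L(w1))

Drive negations inward (¬∀x A ≡ ∃x ¬A, ¬∃x A ≡ ∀x ¬A, De Morgan for ∧/∨):
  (∃r ¬D(r)) ∧ (∃r ¬L(r))
Rename bound variables to avoid capture: r↦w1.
  (∃r ¬D(r)) ∧ (∃w1 ¬L(w1))
Extract every quantifier outward, since the variables are now distinct and don't occur free across branches:
  ∃r ∃w1 (¬D(r) ∧ ¬L(w1))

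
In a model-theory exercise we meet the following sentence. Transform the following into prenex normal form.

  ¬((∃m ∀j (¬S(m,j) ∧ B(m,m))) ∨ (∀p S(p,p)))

∀m ∃j ∃p ((S(m,j) ∨ ¬B(m,m)) ∧ ¬S(p,p))

Drive negations inward (¬∀x A ≡ ∃x ¬A, ¬∃x A ≡ ∀x ¬A, De Morgan for ∧/∨):
  (∀m ∃j (S(m,j) ∨ ¬B(m,m))) ∧ (∃p ¬S(p,p))
All bound variables are already distinct, so no renaming is needed.
Pull the quantifiers to the front (each side's bound variable is not free in the other side):
  ∀m ∃j ∃p ((S(m,j) ∨ ¬B(m,m)) ∧ ¬S(p,p))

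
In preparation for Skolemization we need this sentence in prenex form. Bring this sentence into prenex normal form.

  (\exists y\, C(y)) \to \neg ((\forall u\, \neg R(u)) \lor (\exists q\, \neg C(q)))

\forall y\, \exists u\, \forall q\, (\neg C(y) \lor R(u) \land C(q))

Eliminate → and ↔ using ¬ and ∨.
  \neg (\exists y\, C(y)) \lor \neg ((\forall u\, \neg R(u)) \lor (\exists q\, \neg C(q)))
Move each ¬ inward, flipping quantifiers it crosses:
  (\forall y\, \neg C(y)) \lor (\exists u\, R(u)) \land (\forall q\, C(q))
Extract every quantifier outward, since the variables are now distinct and don't occur free across branches:
  \forall y\, \exists u\, \forall q\, (\neg C(y) \lor R(u) \land C(q))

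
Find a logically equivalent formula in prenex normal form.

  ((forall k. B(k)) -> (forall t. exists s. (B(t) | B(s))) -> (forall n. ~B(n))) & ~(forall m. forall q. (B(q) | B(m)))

Rewrite implications/biconditionals: A → B as ¬A ∨ B.
  (~(forall k. B(k)) | ~(forall t. exists s. (B(t) | B(s))) | (forall n. ~B(n))) & ~(forall m. forall q. (B(q) | B(m)))
Move each ¬ inward, flipping quantifiers it crosses:
  ((exists k. ~B(k)) | (exists t. forall s. (~B(t) & ~B(s))) | (forall n. ~B(n))) & (exists m. exists q. (~B(q) & ~B(m)))
Extract every quantifier outward, since the variables are now distinct and don't occur free across branches:
  exists k. exists t. forall s. forall n. exists m. exists q. ((~B(k) | ~B(t) & ~B(s) | ~B(n)) & ~B(q) & ~B(m))

exists k. exists t. forall s. forall n. exists m. exists q. ((~B(k) | ~B(t) & ~B(s) | ~B(n)) & ~B(q) & ~B(m))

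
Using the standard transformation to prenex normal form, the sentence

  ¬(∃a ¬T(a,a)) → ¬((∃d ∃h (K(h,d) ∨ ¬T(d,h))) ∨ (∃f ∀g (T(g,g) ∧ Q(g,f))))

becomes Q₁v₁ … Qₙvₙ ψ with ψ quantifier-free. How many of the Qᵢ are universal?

3

First replace A → B with ¬A ∨ B.
  ¬¬(∃a ¬T(a,a)) ∨ ¬((∃d ∃h (K(h,d) ∨ ¬T(d,h))) ∨ (∃f ∀g (T(g,g) ∧ Q(g,f))))
Move each ¬ inward, flipping quantifiers it crosses:
  (∃a ¬T(a,a)) ∨ (∀d ∀h (¬K(h,d) ∧ T(d,h))) ∧ (∀f ∃g (¬T(g,g) ∨ ¬Q(g,f)))
Pull the quantifiers to the front (each side's bound variable is not free in the other side):
  ∃a ∀d ∀h ∀f ∃g (¬T(a,a) ∨ ¬K(h,d) ∧ T(d,h) ∧ (¬T(g,g) ∨ ¬Q(g,f)))
The prefix is ∃a ∀d ∀h ∀f ∃g: 3 universal, 2 existential.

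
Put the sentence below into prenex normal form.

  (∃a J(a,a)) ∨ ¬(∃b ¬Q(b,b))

∃a ∀b (J(a,a) ∨ Q(b,b))

Push ¬ through the quantifiers and connectives to reach negation normal form:
  (∃a J(a,a)) ∨ (∀b Q(b,b))
Finally move all quantifiers to the prefix:
  ∃a ∀b (J(a,a) ∨ Q(b,b))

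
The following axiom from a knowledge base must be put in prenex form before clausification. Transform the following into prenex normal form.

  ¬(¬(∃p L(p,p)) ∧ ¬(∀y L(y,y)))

∃p ∀y (L(p,p) ∨ L(y,y))

Drive negations inward (¬∀x A ≡ ∃x ¬A, ¬∃x A ≡ ∀x ¬A, De Morgan for ∧/∨):
  (∃p L(p,p)) ∨ (∀y L(y,y))
All bound variables are already distinct, so no renaming is needed.
Extract every quantifier outward, since the variables are now distinct and don't occur free across branches:
  ∃p ∀y (L(p,p) ∨ L(y,y))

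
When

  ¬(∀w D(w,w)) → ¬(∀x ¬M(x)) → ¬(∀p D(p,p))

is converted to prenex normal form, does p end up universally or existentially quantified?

Rewrite implications/biconditionals: A → B as ¬A ∨ B.
  ¬¬(∀w D(w,w)) ∨ ¬¬(∀x ¬M(x)) ∨ ¬(∀p D(p,p))
Move each ¬ inward, flipping quantifiers it crosses:
  (∀w D(w,w)) ∨ (∀x ¬M(x)) ∨ (∃p ¬D(p,p))
All bound variables are already distinct, so no renaming is needed.
Extract every quantifier outward, since the variables are now distinct and don't occur free across branches:
  ∀w ∀x ∃p (D(w,w) ∨ ¬M(x) ∨ ¬D(p,p))
The quantifier ∀p sits under an odd number of negations (counting the antecedent side of each →), so it flips to ∃p.

existential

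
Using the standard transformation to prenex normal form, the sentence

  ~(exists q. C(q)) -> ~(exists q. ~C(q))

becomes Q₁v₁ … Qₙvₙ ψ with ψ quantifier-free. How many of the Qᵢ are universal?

1

Rewrite implications/biconditionals: A → B as ¬A ∨ B.
  ~~(exists q. C(q)) | ~(exists q. ~C(q))
Drive negations inward (¬∀x A ≡ ∃x ¬A, ¬∃x A ≡ ∀x ¬A, De Morgan for ∧/∨):
  (exists q. C(q)) | (forall q. C(q))
Standardize variables apart so no two quantifiers bind the same name: q↦z1.
  (exists q. C(q)) | (forall z1. C(z1))
Extract every quantifier outward, since the variables are now distinct and don't occur free across branches:
  exists q. forall z1. (C(q) | C(z1))
The prefix is exists q forall z1: 1 universal, 1 existential.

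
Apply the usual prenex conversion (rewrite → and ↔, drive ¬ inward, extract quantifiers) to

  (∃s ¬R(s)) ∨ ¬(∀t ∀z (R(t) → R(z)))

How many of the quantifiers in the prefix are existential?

First replace A → B with ¬A ∨ B.
  (∃s ¬R(s)) ∨ ¬(∀t ∀z (¬R(t) ∨ R(z)))
Drive negations inward (¬∀x A ≡ ∃x ¬A, ¬∃x A ≡ ∀x ¬A, De Morgan for ∧/∨):
  (∃s ¬R(s)) ∨ (∃t ∃z (R(t) ∧ ¬R(z)))
Extract every quantifier outward, since the variables are now distinct and don't occur free across branches:
  ∃s ∃t ∃z (¬R(s) ∨ R(t) ∧ ¬R(z))
The prefix is ∃s ∃t ∃z: 0 universal, 3 existential.

3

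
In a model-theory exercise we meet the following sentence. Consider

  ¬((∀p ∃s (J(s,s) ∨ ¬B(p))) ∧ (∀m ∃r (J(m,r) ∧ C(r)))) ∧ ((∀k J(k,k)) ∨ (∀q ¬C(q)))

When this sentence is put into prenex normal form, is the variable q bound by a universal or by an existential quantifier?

Drive negations inward (¬∀x A ≡ ∃x ¬A, ¬∃x A ≡ ∀x ¬A, De Morgan for ∧/∨):
  ((∃p ∀s (¬J(s,s) ∧ B(p))) ∨ (∃m ∀r (¬J(m,r) ∨ ¬C(r)))) ∧ ((∀k J(k,k)) ∨ (∀q ¬C(q)))
Extract every quantifier outward, since the variables are now distinct and don't occur free across branches:
  ∃p ∀s ∃m ∀r ∀k ∀q ((¬J(s,s) ∧ B(p) ∨ ¬J(m,r) ∨ ¬C(r)) ∧ (J(k,k) ∨ ¬C(q)))
The quantifier ∀q sits under an even number of negations, so it remains universal.

universal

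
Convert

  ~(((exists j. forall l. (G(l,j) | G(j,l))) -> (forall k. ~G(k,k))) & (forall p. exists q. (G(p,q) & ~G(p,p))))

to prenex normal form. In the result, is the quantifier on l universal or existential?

First replace A → B with ¬A ∨ B.
  ~((~(exists j. forall l. (G(l,j) | G(j,l))) | (forall k. ~G(k,k))) & (forall p. exists q. (G(p,q) & ~G(p,p))))
Drive negations inward (¬∀x A ≡ ∃x ¬A, ¬∃x A ≡ ∀x ¬A, De Morgan for ∧/∨):
  (exists j. forall l. (G(l,j) | G(j,l))) & (exists k. G(k,k)) | (exists p. forall q. (~G(p,q) | G(p,p)))
Pull the quantifiers to the front (each side's bound variable is not free in the other side):
  exists j. forall l. exists k. exists p. forall q. ((G(l,j) | G(j,l)) & G(k,k) | ~G(p,q) | G(p,p))
The quantifier forall l sits under an even number of negations (counting the antecedent side of each →), so it remains universal.

universal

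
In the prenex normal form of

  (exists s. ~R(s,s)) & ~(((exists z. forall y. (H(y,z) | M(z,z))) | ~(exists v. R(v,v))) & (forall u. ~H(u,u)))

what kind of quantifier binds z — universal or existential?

universal

Push ¬ through the quantifiers and connectives to reach negation normal form:
  (exists s. ~R(s,s)) & ((forall z. exists y. (~H(y,z) & ~M(z,z))) & (exists v. R(v,v)) | (exists u. H(u,u)))
All bound variables are already distinct, so no renaming is needed.
Finally move all quantifiers to the prefix:
  exists s. forall z. exists y. exists v. exists u. (~R(s,s) & (~H(y,z) & ~M(z,z) & R(v,v) | H(u,u)))
The quantifier exists z sits under an odd number of negations, so it flips to forall z.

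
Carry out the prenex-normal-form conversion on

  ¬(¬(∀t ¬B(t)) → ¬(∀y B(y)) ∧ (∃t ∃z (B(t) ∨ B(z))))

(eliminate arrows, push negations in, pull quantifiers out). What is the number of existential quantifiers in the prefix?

1

First replace A → B with ¬A ∨ B.
  ¬(¬¬(∀t ¬B(t)) ∨ ¬(∀y B(y)) ∧ (∃t ∃z (B(t) ∨ B(z))))
Drive negations inward (¬∀x A ≡ ∃x ¬A, ¬∃x A ≡ ∀x ¬A, De Morgan for ∧/∨):
  (∃t B(t)) ∧ ((∀y B(y)) ∨ (∀t ∀z (¬B(t) ∧ ¬B(z))))
Give each quantifier a distinct variable: t↦w.
  (∃t B(t)) ∧ ((∀y B(y)) ∨ (∀w ∀z (¬B(w) ∧ ¬B(z))))
Pull the quantifiers to the front (each side's bound variable is not free in the other side):
  ∃t ∀y ∀w ∀z (B(t) ∧ (B(y) ∨ ¬B(w) ∧ ¬B(z)))
The prefix is ∃t ∀y ∀w ∀z: 3 universal, 1 existential.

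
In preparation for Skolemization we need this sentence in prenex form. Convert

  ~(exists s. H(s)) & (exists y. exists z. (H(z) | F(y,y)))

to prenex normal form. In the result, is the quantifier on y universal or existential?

Push ¬ through the quantifiers and connectives to reach negation normal form:
  (forall s. ~H(s)) & (exists y. exists z. (H(z) | F(y,y)))
Extract every quantifier outward, since the variables are now distinct and don't occur free across branches:
  forall s. exists y. exists z. (~H(s) & (H(z) | F(y,y)))
The quantifier exists y sits under an even number of negations, so it remains existential.

existential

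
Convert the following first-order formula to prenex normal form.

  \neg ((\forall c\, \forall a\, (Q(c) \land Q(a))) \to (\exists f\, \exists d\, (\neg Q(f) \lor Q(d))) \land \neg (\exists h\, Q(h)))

Eliminate → and ↔ using ¬ and ∨.
  \neg (\neg (\forall c\, \forall a\, (Q(c) \land Q(a))) \lor (\exists f\, \exists d\, (\neg Q(f) \lor Q(d))) \land \neg (\exists h\, Q(h)))
Push ¬ through the quantifiers and connectives to reach negation normal form:
  (\forall c\, \forall a\, (Q(c) \land Q(a))) \land ((\forall f\, \forall d\, (Q(f) \land \neg Q(d))) \lor (\exists h\, Q(h)))
All bound variables are already distinct, so no renaming is needed.
Extract every quantifier outward, since the variables are now distinct and don't occur free across branches:
  \forall c\, \forall a\, \forall f\, \forall d\, \exists h\, (Q(c) \land Q(a) \land (Q(f) \land \neg Q(d) \lor Q(h)))

\forall c\, \forall a\, \forall f\, \forall d\, \exists h\, (Q(c) \land Q(a) \land (Q(f) \land \neg Q(d) \lor Q(h)))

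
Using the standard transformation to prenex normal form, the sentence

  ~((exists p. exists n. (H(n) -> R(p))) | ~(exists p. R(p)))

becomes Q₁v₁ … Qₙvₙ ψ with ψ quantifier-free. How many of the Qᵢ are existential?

First replace A → B with ¬A ∨ B.
  ~((exists p. exists n. (~H(n) | R(p))) | ~(exists p. R(p)))
Move each ¬ inward, flipping quantifiers it crosses:
  (forall p. forall n. (H(n) & ~R(p))) & (exists p. R(p))
Standardize variables apart so no two quantifiers bind the same name: p↦a.
  (forall p. forall n. (H(n) & ~R(p))) & (exists a. R(a))
Pull the quantifiers to the front (each side's bound variable is not free in the other side):
  forall p. forall n. exists a. (H(n) & ~R(p) & R(a))
The prefix is forall p forall n exists a: 2 universal, 1 existential.

1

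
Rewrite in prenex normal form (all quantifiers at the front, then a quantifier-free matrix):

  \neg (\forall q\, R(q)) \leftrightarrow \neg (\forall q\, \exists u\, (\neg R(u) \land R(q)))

First replace A → B with ¬A ∨ B; A ↔ B as (¬A ∨ B) ∧ (¬B ∨ A).
  (\neg \neg (\forall q\, R(q)) \lor \neg (\forall q\, \exists u\, (\neg R(u) \land R(q)))) \land (\neg \neg (\forall q\, \exists u\, (\neg R(u) \land R(q))) \lor \neg (\forall q\, R(q)))
Drive negations inward (¬∀x A ≡ ∃x ¬A, ¬∃x A ≡ ∀x ¬A, De Morgan for ∧/∨):
  ((\forall q\, R(q)) \lor (\exists q\, \forall u\, (R(u) \lor \neg R(q)))) \land ((\forall q\, \exists u\, (\neg R(u) \land R(q))) \lor (\exists q\, \neg R(q)))
Rename bound variables to avoid capture: q↦c, q↦w1, u↦x, q↦y.
  ((\forall q\, R(q)) \lor (\exists c\, \forall u\, (R(u) \lor \neg R(c)))) \land ((\forall w1\, \exists x\, (\neg R(x) \land R(w1))) \lor (\exists y\, \neg R(y)))
Finally move all quantifiers to the prefix:
  \forall q\, \exists c\, \forall u\, \forall w1\, \exists x\, \exists y\, ((R(q) \lor R(u) \lor \neg R(c)) \land (\neg R(x) \land R(w1) \lor \neg R(y)))

\forall q\, \exists c\, \forall u\, \forall w1\, \exists x\, \exists y\, ((R(q) \lor R(u) \lor \neg R(c)) \land (\neg R(x) \land R(w1) \lor \neg R(y)))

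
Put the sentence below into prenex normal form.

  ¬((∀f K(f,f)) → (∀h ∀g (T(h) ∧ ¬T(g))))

Eliminate → and ↔ using ¬ and ∨.
  ¬(¬(∀f K(f,f)) ∨ (∀h ∀g (T(h) ∧ ¬T(g))))
Move each ¬ inward, flipping quantifiers it crosses:
  (∀f K(f,f)) ∧ (∃h ∃g (¬T(h) ∨ T(g)))
Pull the quantifiers to the front (each side's bound variable is not free in the other side):
  ∀f ∃h ∃g (K(f,f) ∧ (¬T(h) ∨ T(g)))

∀f ∃h ∃g (K(f,f) ∧ (¬T(h) ∨ T(g)))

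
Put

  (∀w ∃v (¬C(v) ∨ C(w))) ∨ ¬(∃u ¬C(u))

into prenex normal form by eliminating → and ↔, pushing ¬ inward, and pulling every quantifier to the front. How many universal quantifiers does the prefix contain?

Push ¬ through the quantifiers and connectives to reach negation normal form:
  (∀w ∃v (¬C(v) ∨ C(w))) ∨ (∀u C(u))
All bound variables are already distinct, so no renaming is needed.
Finally move all quantifiers to the prefix:
  ∀w ∃v ∀u (¬C(v) ∨ C(w) ∨ C(u))
The prefix is ∀w ∃v ∀u: 2 universal, 1 existential.

2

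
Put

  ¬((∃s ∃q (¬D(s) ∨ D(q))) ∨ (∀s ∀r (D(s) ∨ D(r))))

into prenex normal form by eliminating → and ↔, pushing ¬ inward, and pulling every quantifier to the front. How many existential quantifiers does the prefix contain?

Move each ¬ inward, flipping quantifiers it crosses:
  (∀s ∀q (D(s) ∧ ¬D(q))) ∧ (∃s ∃r (¬D(s) ∧ ¬D(r)))
Standardize variables apart so no two quantifiers bind the same name: s↦b.
  (∀s ∀q (D(s) ∧ ¬D(q))) ∧ (∃b ∃r (¬D(b) ∧ ¬D(r)))
Extract every quantifier outward, since the variables are now distinct and don't occur free across branches:
  ∀s ∀q ∃b ∃r (D(s) ∧ ¬D(q) ∧ ¬D(b) ∧ ¬D(r))
The prefix is ∀s ∀q ∃b ∃r: 2 universal, 2 existential.

2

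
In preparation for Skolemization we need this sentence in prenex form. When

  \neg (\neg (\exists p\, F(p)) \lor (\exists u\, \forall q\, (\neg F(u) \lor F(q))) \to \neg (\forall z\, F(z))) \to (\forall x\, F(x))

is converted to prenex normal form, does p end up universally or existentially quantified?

existential

Eliminate → and ↔ using ¬ and ∨.
  \neg \neg (\neg (\neg (\exists p\, F(p)) \lor (\exists u\, \forall q\, (\neg F(u) \lor F(q)))) \lor \neg (\forall z\, F(z))) \lor (\forall x\, F(x))
Move each ¬ inward, flipping quantifiers it crosses:
  (\exists p\, F(p)) \land (\forall u\, \exists q\, (F(u) \land \neg F(q))) \lor (\exists z\, \neg F(z)) \lor (\forall x\, F(x))
All bound variables are already distinct, so no renaming is needed.
Pull the quantifiers to the front (each side's bound variable is not free in the other side):
  \exists p\, \forall u\, \exists q\, \exists z\, \forall x\, (F(p) \land F(u) \land \neg F(q) \lor \neg F(z) \lor F(x))
The quantifier \exists p sits under an even number of negations (counting the antecedent side of each →), so it remains existential.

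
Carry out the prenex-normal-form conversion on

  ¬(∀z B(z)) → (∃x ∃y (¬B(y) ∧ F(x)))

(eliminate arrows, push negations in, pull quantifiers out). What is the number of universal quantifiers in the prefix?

1

Rewrite implications/biconditionals: A → B as ¬A ∨ B.
  ¬¬(∀z B(z)) ∨ (∃x ∃y (¬B(y) ∧ F(x)))
Push ¬ through the quantifiers and connectives to reach negation normal form:
  (∀z B(z)) ∨ (∃x ∃y (¬B(y) ∧ F(x)))
All bound variables are already distinct, so no renaming is needed.
Pull the quantifiers to the front (each side's bound variable is not free in the other side):
  ∀z ∃x ∃y (B(z) ∨ ¬B(y) ∧ F(x))
The prefix is ∀z ∃x ∃y: 1 universal, 2 existential.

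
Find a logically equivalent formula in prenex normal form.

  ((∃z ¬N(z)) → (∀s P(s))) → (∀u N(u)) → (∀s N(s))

First replace A → B with ¬A ∨ B.
  ¬(¬(∃z ¬N(z)) ∨ (∀s P(s))) ∨ ¬(∀u N(u)) ∨ (∀s N(s))
Push ¬ through the quantifiers and connectives to reach negation normal form:
  (∃z ¬N(z)) ∧ (∃s ¬P(s)) ∨ (∃u ¬N(u)) ∨ (∀s N(s))
Rename bound variables to avoid capture: s↦z1.
  (∃z ¬N(z)) ∧ (∃s ¬P(s)) ∨ (∃u ¬N(u)) ∨ (∀z1 N(z1))
Extract every quantifier outward, since the variables are now distinct and don't occur free across branches:
  ∃z ∃s ∃u ∀z1 (¬N(z) ∧ ¬P(s) ∨ ¬N(u) ∨ N(z1))

∃z ∃s ∃u ∀z1 (¬N(z) ∧ ¬P(s) ∨ ¬N(u) ∨ N(z1))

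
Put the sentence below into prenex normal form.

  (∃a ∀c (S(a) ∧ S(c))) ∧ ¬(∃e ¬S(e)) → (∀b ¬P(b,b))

∀a ∃c ∃e ∀b (¬S(a) ∨ ¬S(c) ∨ ¬S(e) ∨ ¬P(b,b))

First replace A → B with ¬A ∨ B.
  ¬((∃a ∀c (S(a) ∧ S(c))) ∧ ¬(∃e ¬S(e))) ∨ (∀b ¬P(b,b))
Drive negations inward (¬∀x A ≡ ∃x ¬A, ¬∃x A ≡ ∀x ¬A, De Morgan for ∧/∨):
  (∀a ∃c (¬S(a) ∨ ¬S(c))) ∨ (∃e ¬S(e)) ∨ (∀b ¬P(b,b))
All bound variables are already distinct, so no renaming is needed.
Extract every quantifier outward, since the variables are now distinct and don't occur free across branches:
  ∀a ∃c ∃e ∀b (¬S(a) ∨ ¬S(c) ∨ ¬S(e) ∨ ¬P(b,b))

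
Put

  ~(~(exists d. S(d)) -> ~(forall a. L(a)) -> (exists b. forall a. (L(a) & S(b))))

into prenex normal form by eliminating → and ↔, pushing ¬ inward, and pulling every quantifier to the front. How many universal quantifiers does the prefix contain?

2

First replace A → B with ¬A ∨ B.
  ~(~~(exists d. S(d)) | ~~(forall a. L(a)) | (exists b. forall a. (L(a) & S(b))))
Move each ¬ inward, flipping quantifiers it crosses:
  (forall d. ~S(d)) & (exists a. ~L(a)) & (forall b. exists a. (~L(a) | ~S(b)))
Standardize variables apart so no two quantifiers bind the same name: a↦v.
  (forall d. ~S(d)) & (exists a. ~L(a)) & (forall b. exists v. (~L(v) | ~S(b)))
Pull the quantifiers to the front (each side's bound variable is not free in the other side):
  forall d. exists a. forall b. exists v. (~S(d) & ~L(a) & (~L(v) | ~S(b)))
The prefix is forall d exists a forall b exists v: 2 universal, 2 existential.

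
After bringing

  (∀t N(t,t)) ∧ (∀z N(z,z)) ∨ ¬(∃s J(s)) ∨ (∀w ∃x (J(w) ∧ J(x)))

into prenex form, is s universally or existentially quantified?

universal

Push ¬ through the quantifiers and connectives to reach negation normal form:
  (∀t N(t,t)) ∧ (∀z N(z,z)) ∨ (∀s ¬J(s)) ∨ (∀w ∃x (J(w) ∧ J(x)))
All bound variables are already distinct, so no renaming is needed.
Finally move all quantifiers to the prefix:
  ∀t ∀z ∀s ∀w ∃x (N(t,t) ∧ N(z,z) ∨ ¬J(s) ∨ J(w) ∧ J(x))
The quantifier ∃s sits under an odd number of negations, so it flips to ∀s.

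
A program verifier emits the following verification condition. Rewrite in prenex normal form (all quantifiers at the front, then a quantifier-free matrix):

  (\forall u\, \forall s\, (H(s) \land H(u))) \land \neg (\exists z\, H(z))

Push ¬ through the quantifiers and connectives to reach negation normal form:
  (\forall u\, \forall s\, (H(s) \land H(u))) \land (\forall z\, \neg H(z))
All bound variables are already distinct, so no renaming is needed.
Extract every quantifier outward, since the variables are now distinct and don't occur free across branches:
  \forall u\, \forall s\, \forall z\, (H(s) \land H(u) \land \neg H(z))

\forall u\, \forall s\, \forall z\, (H(s) \land H(u) \land \neg H(z))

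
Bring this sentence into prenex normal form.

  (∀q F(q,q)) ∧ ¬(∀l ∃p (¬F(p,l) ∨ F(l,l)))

Move each ¬ inward, flipping quantifiers it crosses:
  (∀q F(q,q)) ∧ (∃l ∀p (F(p,l) ∧ ¬F(l,l)))
Pull the quantifiers to the front (each side's bound variable is not free in the other side):
  ∀q ∃l ∀p (F(q,q) ∧ F(p,l) ∧ ¬F(l,l))

∀q ∃l ∀p (F(q,q) ∧ F(p,l) ∧ ¬F(l,l))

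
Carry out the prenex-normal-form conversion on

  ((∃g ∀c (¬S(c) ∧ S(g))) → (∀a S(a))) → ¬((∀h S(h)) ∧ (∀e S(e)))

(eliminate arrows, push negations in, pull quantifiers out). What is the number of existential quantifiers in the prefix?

4

First replace A → B with ¬A ∨ B.
  ¬(¬(∃g ∀c (¬S(c) ∧ S(g))) ∨ (∀a S(a))) ∨ ¬((∀h S(h)) ∧ (∀e S(e)))
Drive negations inward (¬∀x A ≡ ∃x ¬A, ¬∃x A ≡ ∀x ¬A, De Morgan for ∧/∨):
  (∃g ∀c (¬S(c) ∧ S(g))) ∧ (∃a ¬S(a)) ∨ (∃h ¬S(h)) ∨ (∃e ¬S(e))
Pull the quantifiers to the front (each side's bound variable is not free in the other side):
  ∃g ∀c ∃a ∃h ∃e (¬S(c) ∧ S(g) ∧ ¬S(a) ∨ ¬S(h) ∨ ¬S(e))
The prefix is ∃g ∀c ∃a ∃h ∃e: 1 universal, 4 existential.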